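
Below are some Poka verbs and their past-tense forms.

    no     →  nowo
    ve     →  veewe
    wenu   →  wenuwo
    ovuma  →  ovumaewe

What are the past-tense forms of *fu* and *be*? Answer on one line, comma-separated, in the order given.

The alternation tracks the last vowel of the stem — -wo when the last vowel of the stem is a rounded vowel (*no*, *wenu*); -ewe when the last vowel of the stem is an unrounded vowel (*ve*, *ovuma*).
Since the last vowel of *fu* is /u/ (a rounded vowel), it takes -wo, giving *fuwo*.
Since the last vowel of *be* is /e/ (an unrounded vowel), it takes -ewe, giving *beewe*.

fuwo, beewe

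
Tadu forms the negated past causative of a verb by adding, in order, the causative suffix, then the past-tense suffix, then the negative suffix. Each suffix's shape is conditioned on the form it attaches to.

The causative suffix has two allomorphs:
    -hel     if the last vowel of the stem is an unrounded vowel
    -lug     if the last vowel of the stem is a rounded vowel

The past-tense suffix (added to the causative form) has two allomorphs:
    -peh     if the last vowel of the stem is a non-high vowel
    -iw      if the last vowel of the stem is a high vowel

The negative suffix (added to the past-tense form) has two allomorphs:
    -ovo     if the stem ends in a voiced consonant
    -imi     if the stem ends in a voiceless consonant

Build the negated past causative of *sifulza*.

sifulzahelpehimi

The last vowel of *sifulza* is /a/, which is an unrounded vowel, so the causative suffix is -hel, giving *sifulzahel*.
Since the last vowel of the causative form *sifulzahel* is /e/ (a non-high vowel), it takes -peh, giving *sifulzahelpeh*.
The past-tense form *sifulzahelpeh*: final consonant = /h/, voiceless → -imi → *sifulzahelpehimi*.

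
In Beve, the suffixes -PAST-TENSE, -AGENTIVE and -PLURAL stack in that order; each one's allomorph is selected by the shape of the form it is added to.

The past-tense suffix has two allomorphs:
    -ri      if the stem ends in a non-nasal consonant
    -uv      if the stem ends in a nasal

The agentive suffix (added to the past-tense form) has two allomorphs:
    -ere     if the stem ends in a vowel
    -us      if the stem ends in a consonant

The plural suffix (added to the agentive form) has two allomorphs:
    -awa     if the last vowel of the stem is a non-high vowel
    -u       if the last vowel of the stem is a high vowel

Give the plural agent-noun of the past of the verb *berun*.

berunuvusu

The final consonant of *berun* is /n/, which is a nasal, so the past-tense suffix is -uv, giving *berunuv*.
The past-tense form *berunuv* — final sound /v/ (a consonant) → -us → *berunuvus*.
The last vowel of the agentive form *berunuvus* is /u/, which is a high vowel, so the plural suffix is -u, giving *berunuvusu*.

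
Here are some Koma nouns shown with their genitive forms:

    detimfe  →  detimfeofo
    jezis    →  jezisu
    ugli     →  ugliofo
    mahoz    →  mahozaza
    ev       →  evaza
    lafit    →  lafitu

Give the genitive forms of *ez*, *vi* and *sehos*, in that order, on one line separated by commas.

ezaza, viofo, sehosu

The alternation tracks the final sound of the stem — -u when the stem ends in a voiceless consonant (*jezis*, *lafit*); -aza when the stem ends in a voiced consonant (*mahoz*, *ev*); -ofo when the stem ends in a vowel (*detimfe*, *ugli*).
*ez* — final sound /z/ (a voiced consonant) → -aza → *ezaza*.
Since the final sound of *vi* is /i/ (a vowel), it takes -ofo, giving *viofo*.
*sehos* — final sound /s/ (a voiceless consonant) → -u → *sehosu*.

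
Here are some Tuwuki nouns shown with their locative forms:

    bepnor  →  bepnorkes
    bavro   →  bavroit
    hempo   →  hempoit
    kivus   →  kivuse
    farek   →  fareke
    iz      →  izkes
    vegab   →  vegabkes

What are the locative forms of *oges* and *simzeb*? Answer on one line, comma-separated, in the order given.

ogese, simzebkes

The pattern is voicing of the final sound: -e when the stem ends in a voiceless consonant (*kivus*, *farek*); -kes when the stem ends in a voiced consonant (*bepnor*, *iz*, *vegab*); -it when the stem ends in a vowel (*bavro*, *hempo*).
Since the final sound of *oges* is /s/ (a voiceless consonant), it takes -e, giving *ogese*.
Since the final sound of *simzeb* is /b/ (a voiced consonant), it takes -kes, giving *simzebkes*.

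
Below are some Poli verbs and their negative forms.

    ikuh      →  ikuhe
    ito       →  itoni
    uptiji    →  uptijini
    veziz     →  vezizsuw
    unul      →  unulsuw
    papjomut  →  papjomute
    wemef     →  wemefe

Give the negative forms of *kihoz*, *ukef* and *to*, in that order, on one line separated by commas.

The pattern is voicing of the final sound: -e when the stem ends in a voiceless consonant (*ikuh*, *papjomut*, *wemef*); -suw when the stem ends in a voiced consonant (*veziz*, *unul*); -ni when the stem ends in a vowel (*ito*, *uptiji*).
*kihoz* — final sound /z/ (a voiced consonant) → -suw → *kihozsuw*.
*ukef* — final sound /f/ (a voiceless consonant) → -e → *ukefe*.
The final sound of *to* is /o/, which is a vowel, so the suffix is -ni, giving *toni*.

kihozsuw, ukefe, toni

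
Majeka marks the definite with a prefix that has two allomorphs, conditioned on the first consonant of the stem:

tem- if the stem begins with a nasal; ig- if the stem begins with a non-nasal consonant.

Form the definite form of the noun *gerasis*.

*gerasis*: first consonant = /g/, non-nasal → ig- → *iggerasis*.

iggerasis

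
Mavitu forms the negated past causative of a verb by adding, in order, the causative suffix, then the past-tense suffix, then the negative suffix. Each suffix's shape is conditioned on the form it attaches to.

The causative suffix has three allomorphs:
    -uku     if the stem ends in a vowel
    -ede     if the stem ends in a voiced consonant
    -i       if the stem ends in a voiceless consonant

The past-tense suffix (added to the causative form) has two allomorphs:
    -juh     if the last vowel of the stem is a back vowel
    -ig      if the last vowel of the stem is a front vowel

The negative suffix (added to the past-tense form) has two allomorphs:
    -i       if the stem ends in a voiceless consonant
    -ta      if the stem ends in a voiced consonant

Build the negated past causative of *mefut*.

*mefut* — final sound /t/ (a voiceless consonant) → -i → *mefuti*.
Since the last vowel of the causative form *mefuti* is /i/ (a front vowel), it takes -ig, giving *mefutiig*.
The final consonant of the past-tense form *mefutiig* is /g/, which is voiced, so the negative suffix is -ta, giving *mefutiigta*.

mefutiigta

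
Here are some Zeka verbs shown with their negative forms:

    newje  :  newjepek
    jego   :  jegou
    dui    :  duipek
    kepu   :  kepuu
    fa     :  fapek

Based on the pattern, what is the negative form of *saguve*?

The suffix is conditioned by the last vowel: -u when the last vowel of the stem is a rounded vowel (*jego*, *kepu*); -pek when the last vowel of the stem is an unrounded vowel (*newje*, *dui*, *fa*).
*saguve*: last vowel = /e/, an unrounded vowel → -pek → *saguvepek*.

saguvepek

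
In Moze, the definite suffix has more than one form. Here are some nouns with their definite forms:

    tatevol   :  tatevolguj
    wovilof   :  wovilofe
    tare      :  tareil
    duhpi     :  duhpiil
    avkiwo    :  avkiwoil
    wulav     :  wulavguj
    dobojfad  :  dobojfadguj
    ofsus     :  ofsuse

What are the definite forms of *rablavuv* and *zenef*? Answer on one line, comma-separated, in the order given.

rablavuvguj, zenefe

The pattern is voicing of the final sound: -e when the stem ends in a voiceless consonant (*wovilof*, *ofsus*); -guj when the stem ends in a voiced consonant (*tatevol*, *wulav*, *dobojfad*); -il when the stem ends in a vowel (*tare*, *duhpi*, *avkiwo*).
The final sound of *rablavuv* is /v/, which is a voiced consonant, so the suffix is -guj, giving *rablavuvguj*.
*zenef* — final sound /f/ (a voiceless consonant) → -e → *zenefe*.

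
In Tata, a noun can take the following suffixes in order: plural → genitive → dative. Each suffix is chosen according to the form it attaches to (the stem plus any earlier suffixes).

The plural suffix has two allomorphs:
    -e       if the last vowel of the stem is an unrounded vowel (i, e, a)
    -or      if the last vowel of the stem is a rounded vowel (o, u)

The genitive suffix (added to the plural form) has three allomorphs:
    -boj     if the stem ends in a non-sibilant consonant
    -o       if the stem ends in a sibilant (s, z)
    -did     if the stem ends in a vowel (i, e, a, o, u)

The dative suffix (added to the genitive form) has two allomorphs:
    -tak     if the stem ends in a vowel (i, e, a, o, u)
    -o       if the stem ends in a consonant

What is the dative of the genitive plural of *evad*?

evadedido

*evad* — last vowel /a/ (an unrounded vowel) → -e → *evade*.
Since the final sound of the plural form *evade* is /e/ (a vowel), it takes -did, giving *evadedid*.
The genitive form *evadedid*: final sound = /d/, a consonant → -o → *evadedido*.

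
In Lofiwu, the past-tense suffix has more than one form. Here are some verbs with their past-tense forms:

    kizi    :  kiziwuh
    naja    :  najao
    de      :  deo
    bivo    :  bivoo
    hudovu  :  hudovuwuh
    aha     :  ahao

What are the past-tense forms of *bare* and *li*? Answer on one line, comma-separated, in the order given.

bareo, liwuh

Looking at the last vowel of each stem: -wuh when the last vowel of the stem is a high vowel (*kizi*, *hudovu*); -o when the last vowel of the stem is a non-high vowel (*naja*, *de*, *bivo*, *aha*).
Since the last vowel of *bare* is /e/ (a non-high vowel), it takes -o, giving *bareo*.
The last vowel of *li* is /i/, which is a high vowel, so the suffix is -wuh, giving *liwuh*.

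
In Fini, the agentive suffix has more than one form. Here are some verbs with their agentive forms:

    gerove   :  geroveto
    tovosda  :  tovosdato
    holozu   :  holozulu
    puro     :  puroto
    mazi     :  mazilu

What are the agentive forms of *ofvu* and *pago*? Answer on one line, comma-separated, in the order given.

ofvulu, pagoto

The suffix is conditioned by the last vowel: -lu when the last vowel of the stem is a high vowel (*holozu*, *mazi*); -to when the last vowel of the stem is a non-high vowel (*gerove*, *tovosda*, *puro*).
Since the last vowel of *ofvu* is /u/ (a high vowel), it takes -lu, giving *ofvulu*.
*pago* — last vowel /o/ (a non-high vowel) → -to → *pagoto*.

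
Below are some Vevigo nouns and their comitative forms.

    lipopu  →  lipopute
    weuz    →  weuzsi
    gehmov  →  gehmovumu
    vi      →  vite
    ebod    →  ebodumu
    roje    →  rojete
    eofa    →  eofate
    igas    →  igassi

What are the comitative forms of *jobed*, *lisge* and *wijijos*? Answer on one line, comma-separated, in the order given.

Looking at the final sound of each stem: -si when the stem ends in a sibilant (*weuz*, *igas*); -umu when the stem ends in a non-sibilant consonant (*gehmov*, *ebod*); -te when the stem ends in a vowel (*lipopu*, *vi*, *roje*, *eofa*).
*jobed* — final sound /d/ (a non-sibilant consonant) → -umu → *jobedumu*.
*lisge*: final sound = /e/, a vowel → -te → *lisgete*.
*wijijos*: final sound = /s/, a sibilant → -si → *wijijossi*.

jobedumu, lisgete, wijijossi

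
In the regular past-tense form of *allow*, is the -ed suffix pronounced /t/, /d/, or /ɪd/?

The stem *allow* ends in a voiced sound other than /d/.
The -ed suffix is realized as /ɪd/ after /t, d/; as /t/ after other voiceless consonants; and as /d/ after other voiced sounds.
So -ed on *allow* is pronounced /d/.

/d/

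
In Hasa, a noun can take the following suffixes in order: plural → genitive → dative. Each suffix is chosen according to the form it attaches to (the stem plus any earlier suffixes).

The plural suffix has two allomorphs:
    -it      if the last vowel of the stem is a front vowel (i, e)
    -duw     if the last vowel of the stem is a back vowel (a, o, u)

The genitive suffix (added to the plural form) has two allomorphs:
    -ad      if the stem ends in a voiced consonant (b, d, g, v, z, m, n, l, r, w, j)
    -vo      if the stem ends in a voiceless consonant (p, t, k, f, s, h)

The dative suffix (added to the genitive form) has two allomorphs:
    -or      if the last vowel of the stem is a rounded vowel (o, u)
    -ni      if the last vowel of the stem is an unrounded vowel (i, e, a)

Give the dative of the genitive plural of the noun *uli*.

uliitvoor

*uli* — last vowel /i/ (a front vowel) → -it → *uliit*.
The plural form *uliit*: final consonant = /t/, voiceless → -vo → *uliitvo*.
The last vowel of the genitive form *uliitvo* is /o/, which is a rounded vowel, so the dative suffix is -or, giving *uliitvoor*.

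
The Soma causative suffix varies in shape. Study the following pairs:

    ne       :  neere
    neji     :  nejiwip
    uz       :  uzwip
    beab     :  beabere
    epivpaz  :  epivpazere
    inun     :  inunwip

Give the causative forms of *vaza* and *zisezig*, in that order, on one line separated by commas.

vazaere, zisezigwip

Looking at the last vowel of each stem: -wip when the last vowel of the stem is a high vowel (*neji*, *uz*, *inun*); -ere when the last vowel of the stem is a non-high vowel (*ne*, *beab*, *epivpaz*).
*vaza*: last vowel = /a/, a non-high vowel → -ere → *vazaere*.
*zisezig*: last vowel = /i/, a high vowel → -wip → *zisezigwip*.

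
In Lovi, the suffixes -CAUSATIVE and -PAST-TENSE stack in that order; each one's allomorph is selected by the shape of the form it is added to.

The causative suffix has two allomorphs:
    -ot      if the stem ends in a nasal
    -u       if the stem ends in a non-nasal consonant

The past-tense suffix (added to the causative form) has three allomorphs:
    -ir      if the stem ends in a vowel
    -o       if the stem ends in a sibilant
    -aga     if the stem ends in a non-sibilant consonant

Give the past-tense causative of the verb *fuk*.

The final consonant of *fuk* is /k/, which is non-nasal, so the causative suffix is -u, giving *fuku*.
Since the final sound of the causative form *fuku* is /u/ (a vowel), it takes -ir, giving *fukuir*.

fukuir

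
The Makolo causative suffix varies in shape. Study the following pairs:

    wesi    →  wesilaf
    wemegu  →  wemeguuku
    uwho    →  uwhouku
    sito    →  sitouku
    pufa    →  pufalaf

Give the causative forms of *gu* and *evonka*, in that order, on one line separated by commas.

guuku, evonkalaf

The pattern is rounding harmony: -uku when the last vowel of the stem is a rounded vowel (*wemegu*, *uwho*, *sito*); -laf when the last vowel of the stem is an unrounded vowel (*wesi*, *pufa*).
The last vowel of *gu* is /u/, which is a rounded vowel, so the suffix is -uku, giving *guuku*.
*evonka*: last vowel = /a/, an unrounded vowel → -laf → *evonkalaf*.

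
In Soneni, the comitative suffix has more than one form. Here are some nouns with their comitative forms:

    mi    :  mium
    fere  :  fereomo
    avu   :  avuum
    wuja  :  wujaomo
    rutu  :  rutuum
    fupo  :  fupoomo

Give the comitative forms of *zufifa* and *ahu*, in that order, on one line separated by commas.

The alternation tracks the last vowel of the stem — -um when the last vowel of the stem is a high vowel (*mi*, *avu*, *rutu*); -omo when the last vowel of the stem is a non-high vowel (*fere*, *wuja*, *fupo*).
*zufifa* — last vowel /a/ (a non-high vowel) → -omo → *zufifaomo*.
Since the last vowel of *ahu* is /u/ (a high vowel), it takes -um, giving *ahuum*.

zufifaomo, ahuum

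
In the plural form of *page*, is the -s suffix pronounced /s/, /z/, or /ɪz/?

/ɪz/

The stem *page* ends in a sibilant (/s, z, ʃ, ʒ, tʃ, dʒ/).
The plural suffix surfaces as /ɪz/ after sibilants, /s/ after other voiceless consonants, and /z/ after other voiced sounds.
So the plural -s on *page* is pronounced /ɪz/.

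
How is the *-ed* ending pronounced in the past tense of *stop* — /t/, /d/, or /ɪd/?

The stem *stop* ends in a voiceless consonant other than /t/.
The -ed suffix is realized as /ɪd/ after /t, d/; as /t/ after other voiceless consonants; and as /d/ after other voiced sounds.
So -ed on *stop* is pronounced /t/.

/t/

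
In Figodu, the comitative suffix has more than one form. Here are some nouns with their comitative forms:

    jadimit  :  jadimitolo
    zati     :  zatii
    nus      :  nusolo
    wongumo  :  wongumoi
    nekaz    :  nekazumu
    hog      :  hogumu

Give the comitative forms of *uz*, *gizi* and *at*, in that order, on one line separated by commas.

uzumu, gizii, atolo

The pattern is voicing of the final sound: -olo when the stem ends in a voiceless consonant (*jadimit*, *nus*); -umu when the stem ends in a voiced consonant (*nekaz*, *hog*); -i when the stem ends in a vowel (*zati*, *wongumo*).
*uz* — final sound /z/ (a voiced consonant) → -umu → *uzumu*.
*gizi*: final sound = /i/, a vowel → -i → *gizii*.
*at* — final sound /t/ (a voiceless consonant) → -olo → *atolo*.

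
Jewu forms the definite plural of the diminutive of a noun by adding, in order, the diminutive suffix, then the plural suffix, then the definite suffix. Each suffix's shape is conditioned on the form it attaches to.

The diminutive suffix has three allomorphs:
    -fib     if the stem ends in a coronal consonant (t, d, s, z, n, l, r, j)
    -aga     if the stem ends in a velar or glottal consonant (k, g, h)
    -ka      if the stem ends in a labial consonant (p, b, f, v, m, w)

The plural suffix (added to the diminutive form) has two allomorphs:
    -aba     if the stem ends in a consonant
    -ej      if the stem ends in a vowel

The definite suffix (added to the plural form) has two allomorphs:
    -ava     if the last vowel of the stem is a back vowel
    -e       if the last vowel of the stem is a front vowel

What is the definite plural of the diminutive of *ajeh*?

Since the final consonant of *ajeh* is /h/ (velar/glottal), it takes -aga, giving *ajehaga*.
The diminutive form *ajehaga* — final sound /a/ (a vowel) → -ej → *ajehagaej*.
Since the last vowel of the plural form *ajehagaej* is /e/ (a front vowel), it takes -e, giving *ajehagaeje*.

ajehagaeje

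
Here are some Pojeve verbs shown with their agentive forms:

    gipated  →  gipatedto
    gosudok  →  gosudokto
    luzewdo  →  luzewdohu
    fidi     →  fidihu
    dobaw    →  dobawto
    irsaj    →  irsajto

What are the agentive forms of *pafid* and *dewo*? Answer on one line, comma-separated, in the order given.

pafidto, dewohu

Looking at the final sound of each stem: -to when the stem ends in a consonant (*gipated*, *gosudok*, *dobaw*, *irsaj*); -hu when the stem ends in a vowel (*luzewdo*, *fidi*).
Since the final sound of *pafid* is /d/ (a consonant), it takes -to, giving *pafidto*.
Since the final sound of *dewo* is /o/ (a vowel), it takes -hu, giving *dewohu*.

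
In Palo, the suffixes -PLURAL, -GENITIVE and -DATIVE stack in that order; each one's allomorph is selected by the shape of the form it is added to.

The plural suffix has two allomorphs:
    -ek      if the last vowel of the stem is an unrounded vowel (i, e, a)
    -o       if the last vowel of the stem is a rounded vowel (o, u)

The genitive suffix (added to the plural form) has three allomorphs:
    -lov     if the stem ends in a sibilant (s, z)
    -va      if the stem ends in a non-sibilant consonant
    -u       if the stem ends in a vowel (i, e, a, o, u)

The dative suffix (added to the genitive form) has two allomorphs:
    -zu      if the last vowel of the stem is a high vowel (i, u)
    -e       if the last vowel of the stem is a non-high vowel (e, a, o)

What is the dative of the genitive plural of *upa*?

Since the last vowel of *upa* is /a/ (an unrounded vowel), it takes -ek, giving *upaek*.
Since the final sound of the plural form *upaek* is /k/ (a non-sibilant consonant), it takes -va, giving *upaekva*.
The genitive form *upaekva* — last vowel /a/ (a non-high vowel) → -e → *upaekvae*.

upaekvae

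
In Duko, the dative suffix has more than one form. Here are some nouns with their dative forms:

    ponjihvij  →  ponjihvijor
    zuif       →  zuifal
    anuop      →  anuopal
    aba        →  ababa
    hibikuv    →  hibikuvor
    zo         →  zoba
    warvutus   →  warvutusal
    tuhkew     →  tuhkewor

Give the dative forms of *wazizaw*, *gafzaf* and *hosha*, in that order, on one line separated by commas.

Looking at the final sound of each stem: -al when the stem ends in a voiceless consonant (*zuif*, *anuop*, *warvutus*); -or when the stem ends in a voiced consonant (*ponjihvij*, *hibikuv*, *tuhkew*); -ba when the stem ends in a vowel (*aba*, *zo*).
*wazizaw* — final sound /w/ (a voiced consonant) → -or → *wazizawor*.
The final sound of *gafzaf* is /f/, which is a voiceless consonant, so the suffix is -al, giving *gafzafal*.
*hosha*: final sound = /a/, a vowel → -ba → *hoshaba*.

wazizawor, gafzafal, hoshaba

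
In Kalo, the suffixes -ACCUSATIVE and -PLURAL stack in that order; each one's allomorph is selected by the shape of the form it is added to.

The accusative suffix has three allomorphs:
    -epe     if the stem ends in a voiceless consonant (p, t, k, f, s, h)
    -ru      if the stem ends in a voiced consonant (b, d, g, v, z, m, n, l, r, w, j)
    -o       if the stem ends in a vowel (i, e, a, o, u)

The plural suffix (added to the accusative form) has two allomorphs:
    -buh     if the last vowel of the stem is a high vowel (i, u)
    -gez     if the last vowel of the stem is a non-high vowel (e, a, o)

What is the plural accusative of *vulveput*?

vulveputepegez

Since the final sound of *vulveput* is /t/ (a voiceless consonant), it takes -epe, giving *vulveputepe*.
The accusative form *vulveputepe* — last vowel /e/ (a non-high vowel) → -gez → *vulveputepegez*.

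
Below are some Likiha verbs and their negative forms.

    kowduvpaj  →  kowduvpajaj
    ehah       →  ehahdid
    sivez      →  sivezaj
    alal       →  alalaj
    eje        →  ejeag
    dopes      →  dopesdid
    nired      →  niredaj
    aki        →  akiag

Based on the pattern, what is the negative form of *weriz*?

The pattern is voicing of the final sound: -did when the stem ends in a voiceless consonant (*ehah*, *dopes*); -aj when the stem ends in a voiced consonant (*kowduvpaj*, *sivez*, *alal*, *nired*); -ag when the stem ends in a vowel (*eje*, *aki*).
The final sound of *weriz* is /z/, which is a voiced consonant, so the suffix is -aj, giving *werizaj*.

werizaj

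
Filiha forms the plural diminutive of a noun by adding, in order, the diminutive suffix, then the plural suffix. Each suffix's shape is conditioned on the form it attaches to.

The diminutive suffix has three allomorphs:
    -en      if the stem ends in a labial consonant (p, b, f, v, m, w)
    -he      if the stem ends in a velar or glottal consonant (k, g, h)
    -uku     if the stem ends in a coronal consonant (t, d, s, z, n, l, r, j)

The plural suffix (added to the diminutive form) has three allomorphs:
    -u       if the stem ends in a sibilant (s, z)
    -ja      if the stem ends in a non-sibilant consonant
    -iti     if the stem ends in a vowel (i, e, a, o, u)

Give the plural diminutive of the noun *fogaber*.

*fogaber* — final consonant /r/ (coronal) → -uku → *fogaberuku*.
Since the final sound of the diminutive form *fogaberuku* is /u/ (a vowel), it takes -iti, giving *fogaberukuiti*.

fogaberukuiti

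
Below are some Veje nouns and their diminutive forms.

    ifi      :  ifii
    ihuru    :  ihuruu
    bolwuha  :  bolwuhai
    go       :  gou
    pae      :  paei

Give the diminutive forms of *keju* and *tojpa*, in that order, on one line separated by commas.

The suffix is conditioned by the last vowel: -u when the last vowel of the stem is a rounded vowel (*ihuru*, *go*); -i when the last vowel of the stem is an unrounded vowel (*ifi*, *bolwuha*, *pae*).
*keju*: last vowel = /u/, a rounded vowel → -u → *kejuu*.
Since the last vowel of *tojpa* is /a/ (an unrounded vowel), it takes -i, giving *tojpai*.

kejuu, tojpai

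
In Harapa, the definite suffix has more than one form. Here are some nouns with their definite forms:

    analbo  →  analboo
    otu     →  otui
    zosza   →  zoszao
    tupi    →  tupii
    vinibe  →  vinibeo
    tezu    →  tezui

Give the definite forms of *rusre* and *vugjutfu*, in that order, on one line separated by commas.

rusreo, vugjutfui

The alternation tracks the last vowel of the stem — -i when the last vowel of the stem is a high vowel (*otu*, *tupi*, *tezu*); -o when the last vowel of the stem is a non-high vowel (*analbo*, *zosza*, *vinibe*).
*rusre* — last vowel /e/ (a non-high vowel) → -o → *rusreo*.
*vugjutfu*: last vowel = /u/, a high vowel → -i → *vugjutfui*.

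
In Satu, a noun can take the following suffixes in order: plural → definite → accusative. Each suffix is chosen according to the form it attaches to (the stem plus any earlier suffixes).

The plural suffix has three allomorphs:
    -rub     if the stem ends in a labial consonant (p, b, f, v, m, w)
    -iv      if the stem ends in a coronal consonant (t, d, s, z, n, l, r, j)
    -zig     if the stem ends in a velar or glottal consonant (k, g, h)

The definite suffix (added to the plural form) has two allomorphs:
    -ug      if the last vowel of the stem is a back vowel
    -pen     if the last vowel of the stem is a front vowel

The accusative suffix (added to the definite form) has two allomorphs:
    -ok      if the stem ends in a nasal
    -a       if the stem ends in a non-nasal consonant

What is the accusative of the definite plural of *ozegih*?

ozegihzigpenok

Since the final consonant of *ozegih* is /h/ (velar/glottal), it takes -zig, giving *ozegihzig*.
The plural form *ozegihzig*: last vowel = /i/, a front vowel → -pen → *ozegihzigpen*.
The definite form *ozegihzigpen*: final consonant = /n/, a nasal → -ok → *ozegihzigpenok*.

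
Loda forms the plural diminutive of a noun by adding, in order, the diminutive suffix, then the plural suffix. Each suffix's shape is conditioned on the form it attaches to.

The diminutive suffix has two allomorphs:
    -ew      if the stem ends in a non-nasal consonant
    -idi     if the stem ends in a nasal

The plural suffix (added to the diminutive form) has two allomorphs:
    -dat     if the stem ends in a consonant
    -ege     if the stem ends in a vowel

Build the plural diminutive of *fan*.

fanidiege

*fan* — final consonant /n/ (a nasal) → -idi → *fanidi*.
The final sound of the diminutive form *fanidi* is /i/, which is a vowel, so the plural suffix is -ege, giving *fanidiege*.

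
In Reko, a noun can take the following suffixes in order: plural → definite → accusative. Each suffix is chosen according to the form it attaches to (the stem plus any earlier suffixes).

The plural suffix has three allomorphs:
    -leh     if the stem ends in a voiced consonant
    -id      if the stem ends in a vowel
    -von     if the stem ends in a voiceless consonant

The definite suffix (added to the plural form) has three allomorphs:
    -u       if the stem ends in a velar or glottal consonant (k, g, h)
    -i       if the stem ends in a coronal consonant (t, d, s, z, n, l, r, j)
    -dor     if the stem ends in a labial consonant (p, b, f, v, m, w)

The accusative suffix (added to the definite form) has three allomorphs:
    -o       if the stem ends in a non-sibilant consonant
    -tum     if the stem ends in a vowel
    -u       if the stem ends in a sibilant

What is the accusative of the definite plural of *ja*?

jaiditum

*ja* — final sound /a/ (a vowel) → -id → *jaid*.
The final consonant of the plural form *jaid* is /d/, which is coronal, so the definite suffix is -i, giving *jaidi*.
The definite form *jaidi*: final sound = /i/, a vowel → -tum → *jaiditum*.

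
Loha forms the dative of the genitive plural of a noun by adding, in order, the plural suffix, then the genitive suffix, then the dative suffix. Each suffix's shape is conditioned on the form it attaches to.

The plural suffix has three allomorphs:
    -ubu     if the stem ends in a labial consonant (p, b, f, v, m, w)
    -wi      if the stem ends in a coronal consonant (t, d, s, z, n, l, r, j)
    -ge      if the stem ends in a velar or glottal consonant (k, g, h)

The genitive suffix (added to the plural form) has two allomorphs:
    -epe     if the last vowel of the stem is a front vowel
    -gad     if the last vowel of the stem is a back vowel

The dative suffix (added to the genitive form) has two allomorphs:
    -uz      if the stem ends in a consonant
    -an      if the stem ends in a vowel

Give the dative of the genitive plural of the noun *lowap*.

*lowap* — final consonant /p/ (labial) → -ubu → *lowapubu*.
The last vowel of the plural form *lowapubu* is /u/, which is a back vowel, so the genitive suffix is -gad, giving *lowapubugad*.
Since the final sound of the genitive form *lowapubugad* is /d/ (a consonant), it takes -uz, giving *lowapubugaduz*.

lowapubugaduz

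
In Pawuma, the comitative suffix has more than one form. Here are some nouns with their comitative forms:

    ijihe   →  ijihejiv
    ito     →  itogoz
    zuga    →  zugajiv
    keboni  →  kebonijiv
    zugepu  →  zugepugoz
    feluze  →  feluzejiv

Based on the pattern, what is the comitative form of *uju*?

Looking at the last vowel of each stem: -goz when the last vowel of the stem is a rounded vowel (*ito*, *zugepu*); -jiv when the last vowel of the stem is an unrounded vowel (*ijihe*, *zuga*, *keboni*, *feluze*).
*uju* — last vowel /u/ (a rounded vowel) → -goz → *ujugoz*.

ujugoz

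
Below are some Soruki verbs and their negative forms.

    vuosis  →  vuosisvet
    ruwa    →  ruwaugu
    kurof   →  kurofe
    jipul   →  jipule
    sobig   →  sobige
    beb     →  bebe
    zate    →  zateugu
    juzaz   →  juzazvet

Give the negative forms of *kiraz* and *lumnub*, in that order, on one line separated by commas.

kirazvet, lumnube

The pattern is sibilance of the final sound: -vet when the stem ends in a sibilant (*vuosis*, *juzaz*); -e when the stem ends in a non-sibilant consonant (*kurof*, *jipul*, *sobig*, *beb*); -ugu when the stem ends in a vowel (*ruwa*, *zate*).
*kiraz*: final sound = /z/, a sibilant → -vet → *kirazvet*.
*lumnub*: final sound = /b/, a non-sibilant consonant → -e → *lumnube*.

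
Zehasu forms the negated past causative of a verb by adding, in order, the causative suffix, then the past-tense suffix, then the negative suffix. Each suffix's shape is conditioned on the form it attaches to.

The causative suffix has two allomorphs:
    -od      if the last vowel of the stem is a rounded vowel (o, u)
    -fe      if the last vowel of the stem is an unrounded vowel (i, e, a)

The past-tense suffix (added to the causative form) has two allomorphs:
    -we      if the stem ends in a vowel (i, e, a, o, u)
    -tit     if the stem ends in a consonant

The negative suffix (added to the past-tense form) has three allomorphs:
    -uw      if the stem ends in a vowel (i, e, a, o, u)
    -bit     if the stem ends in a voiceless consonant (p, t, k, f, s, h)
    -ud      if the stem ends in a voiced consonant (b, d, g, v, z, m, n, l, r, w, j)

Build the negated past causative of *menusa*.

menusafeweuw

The last vowel of *menusa* is /a/, which is an unrounded vowel, so the causative suffix is -fe, giving *menusafe*.
The final sound of the causative form *menusafe* is /e/, which is a vowel, so the past-tense suffix is -we, giving *menusafewe*.
The past-tense form *menusafewe* — final sound /e/ (a vowel) → -uw → *menusafeweuw*.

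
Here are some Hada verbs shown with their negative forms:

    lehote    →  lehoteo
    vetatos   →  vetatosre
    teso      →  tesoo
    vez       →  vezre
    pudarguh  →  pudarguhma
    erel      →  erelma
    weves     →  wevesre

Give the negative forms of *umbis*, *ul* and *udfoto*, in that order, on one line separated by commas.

umbisre, ulma, udfotoo

The pattern is sibilance of the final sound: -re when the stem ends in a sibilant (*vetatos*, *vez*, *weves*); -ma when the stem ends in a non-sibilant consonant (*pudarguh*, *erel*); -o when the stem ends in a vowel (*lehote*, *teso*).
*umbis* — final sound /s/ (a sibilant) → -re → *umbisre*.
The final sound of *ul* is /l/, which is a non-sibilant consonant, so the suffix is -ma, giving *ulma*.
*udfoto* — final sound /o/ (a vowel) → -o → *udfotoo*.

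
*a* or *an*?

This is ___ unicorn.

The indefinite article is chosen by the initial *sound* of the following word, not its spelling.
*unicorn* begins with the sound /juː/ (u pronounced /juː/) — a consonant sound.
So the article is *a*: This is a unicorn.

a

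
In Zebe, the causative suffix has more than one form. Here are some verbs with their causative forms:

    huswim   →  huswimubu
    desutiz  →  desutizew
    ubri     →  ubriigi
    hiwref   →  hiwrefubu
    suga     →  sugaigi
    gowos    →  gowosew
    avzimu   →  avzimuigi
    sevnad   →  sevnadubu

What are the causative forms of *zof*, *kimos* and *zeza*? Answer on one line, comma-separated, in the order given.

The alternation tracks the final sound of the stem — -ew when the stem ends in a sibilant (*desutiz*, *gowos*); -ubu when the stem ends in a non-sibilant consonant (*huswim*, *hiwref*, *sevnad*); -igi when the stem ends in a vowel (*ubri*, *suga*, *avzimu*).
*zof* — final sound /f/ (a non-sibilant consonant) → -ubu → *zofubu*.
*kimos*: final sound = /s/, a sibilant → -ew → *kimosew*.
The final sound of *zeza* is /a/, which is a vowel, so the suffix is -igi, giving *zezaigi*.

zofubu, kimosew, zezaigi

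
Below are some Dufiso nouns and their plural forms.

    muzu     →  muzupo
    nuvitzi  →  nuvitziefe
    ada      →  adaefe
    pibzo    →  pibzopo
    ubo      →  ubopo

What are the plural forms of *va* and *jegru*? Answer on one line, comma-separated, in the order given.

vaefe, jegrupo

The suffix is conditioned by the last vowel: -po when the last vowel of the stem is a rounded vowel (*muzu*, *pibzo*, *ubo*); -efe when the last vowel of the stem is an unrounded vowel (*nuvitzi*, *ada*).
The last vowel of *va* is /a/, which is an unrounded vowel, so the suffix is -efe, giving *vaefe*.
*jegru*: last vowel = /u/, a rounded vowel → -po → *jegrupo*.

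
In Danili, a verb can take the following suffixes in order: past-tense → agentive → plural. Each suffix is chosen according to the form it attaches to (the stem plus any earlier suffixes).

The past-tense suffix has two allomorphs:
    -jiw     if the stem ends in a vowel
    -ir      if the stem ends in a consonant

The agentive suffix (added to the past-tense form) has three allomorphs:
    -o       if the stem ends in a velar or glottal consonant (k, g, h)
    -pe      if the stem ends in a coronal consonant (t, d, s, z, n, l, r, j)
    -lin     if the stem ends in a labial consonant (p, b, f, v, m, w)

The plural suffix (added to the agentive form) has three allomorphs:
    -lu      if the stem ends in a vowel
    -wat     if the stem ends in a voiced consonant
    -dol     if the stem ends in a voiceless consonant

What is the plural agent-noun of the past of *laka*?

Since the final sound of *laka* is /a/ (a vowel), it takes -jiw, giving *lakajiw*.
The final consonant of the past-tense form *lakajiw* is /w/, which is labial, so the agentive suffix is -lin, giving *lakajiwlin*.
Since the final sound of the agentive form *lakajiwlin* is /n/ (a voiced consonant), it takes -wat, giving *lakajiwlinwat*.

lakajiwlinwat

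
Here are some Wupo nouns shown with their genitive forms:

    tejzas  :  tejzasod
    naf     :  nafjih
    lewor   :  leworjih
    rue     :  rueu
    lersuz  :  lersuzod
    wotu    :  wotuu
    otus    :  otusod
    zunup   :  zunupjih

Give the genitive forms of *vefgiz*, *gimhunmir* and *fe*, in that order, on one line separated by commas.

vefgizod, gimhunmirjih, feu

The alternation tracks the final sound of the stem — -od when the stem ends in a sibilant (*tejzas*, *lersuz*, *otus*); -jih when the stem ends in a non-sibilant consonant (*naf*, *lewor*, *zunup*); -u when the stem ends in a vowel (*rue*, *wotu*).
The final sound of *vefgiz* is /z/, which is a sibilant, so the suffix is -od, giving *vefgizod*.
*gimhunmir* — final sound /r/ (a non-sibilant consonant) → -jih → *gimhunmirjih*.
*fe* — final sound /e/ (a vowel) → -u → *feu*.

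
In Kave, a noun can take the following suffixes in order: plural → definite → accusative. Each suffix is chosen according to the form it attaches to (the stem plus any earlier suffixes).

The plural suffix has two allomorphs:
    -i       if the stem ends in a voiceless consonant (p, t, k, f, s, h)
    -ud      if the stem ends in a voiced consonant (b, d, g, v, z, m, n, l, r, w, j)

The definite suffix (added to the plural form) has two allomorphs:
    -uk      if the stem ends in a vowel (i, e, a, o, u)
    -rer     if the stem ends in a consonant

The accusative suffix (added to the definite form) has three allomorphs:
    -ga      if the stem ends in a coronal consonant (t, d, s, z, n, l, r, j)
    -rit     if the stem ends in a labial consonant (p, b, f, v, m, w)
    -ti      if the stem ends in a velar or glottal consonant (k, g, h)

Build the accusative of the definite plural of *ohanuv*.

Since the final consonant of *ohanuv* is /v/ (voiced), it takes -ud, giving *ohanuvud*.
The plural form *ohanuvud* — final sound /d/ (a consonant) → -rer → *ohanuvudrer*.
The definite form *ohanuvudrer*: final consonant = /r/, coronal → -ga → *ohanuvudrerga*.

ohanuvudrerga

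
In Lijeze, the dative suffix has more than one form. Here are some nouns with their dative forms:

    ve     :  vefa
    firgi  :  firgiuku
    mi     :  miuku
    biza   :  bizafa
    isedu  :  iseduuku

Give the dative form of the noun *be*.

Looking at the last vowel of each stem: -uku when the last vowel of the stem is a high vowel (*firgi*, *mi*, *isedu*); -fa when the last vowel of the stem is a non-high vowel (*ve*, *biza*).
*be* — last vowel /e/ (a non-high vowel) → -fa → *befa*.

befa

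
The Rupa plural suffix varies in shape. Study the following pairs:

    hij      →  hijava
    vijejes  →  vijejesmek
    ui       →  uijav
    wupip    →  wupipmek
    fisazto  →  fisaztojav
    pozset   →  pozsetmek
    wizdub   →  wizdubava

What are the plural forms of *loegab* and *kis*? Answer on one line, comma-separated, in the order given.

loegabava, kismek

The alternation tracks the final sound of the stem — -mek when the stem ends in a voiceless consonant (*vijejes*, *wupip*, *pozset*); -ava when the stem ends in a voiced consonant (*hij*, *wizdub*); -jav when the stem ends in a vowel (*ui*, *fisazto*).
Since the final sound of *loegab* is /b/ (a voiced consonant), it takes -ava, giving *loegabava*.
*kis*: final sound = /s/, a voiceless consonant → -mek → *kismek*.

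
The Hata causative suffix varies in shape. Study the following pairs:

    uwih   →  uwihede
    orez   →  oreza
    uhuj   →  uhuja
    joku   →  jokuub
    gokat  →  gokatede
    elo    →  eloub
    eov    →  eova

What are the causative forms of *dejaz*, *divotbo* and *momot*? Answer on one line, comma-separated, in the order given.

Looking at the final sound of each stem: -ede when the stem ends in a voiceless consonant (*uwih*, *gokat*); -a when the stem ends in a voiced consonant (*orez*, *uhuj*, *eov*); -ub when the stem ends in a vowel (*joku*, *elo*).
*dejaz* — final sound /z/ (a voiced consonant) → -a → *dejaza*.
*divotbo* — final sound /o/ (a vowel) → -ub → *divotboub*.
*momot*: final sound = /t/, a voiceless consonant → -ede → *momotede*.

dejaza, divotboub, momotede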